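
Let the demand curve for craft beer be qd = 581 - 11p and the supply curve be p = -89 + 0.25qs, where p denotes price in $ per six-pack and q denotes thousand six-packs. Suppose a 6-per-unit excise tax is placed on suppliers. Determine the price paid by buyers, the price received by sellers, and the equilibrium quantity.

p_b = 16.6, p_s = 10.6, q = 398.4

In direct form, qs = 356 + 4p.
Suppliers keep p_s = p_b - 6 per unit, so supply in terms of the buyer price is qs = 332 + 4p_b.
Market clearing requires 581 - 11p_b = 332 + 4p_b; hence 249 = 15p_b and p_b = 16.6.
So p_s = 10.6 and the quantity traded is q = 581 - 11(16.6) = 398.4.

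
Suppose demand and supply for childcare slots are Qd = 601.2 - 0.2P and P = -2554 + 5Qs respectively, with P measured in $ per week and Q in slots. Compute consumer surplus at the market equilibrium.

Consumer surplus = 772840

Inverting to quantity form: Qs = 510.8 + 0.2P.
The market clears where 601.2 - 0.2P = 510.8 + 0.2P. Rearranging, 0.4P = 90.4, hence P* = 226.
Then Q* = 601.2 - 0.2(226) = 556.
Demand choke price (Qd = 0): P = 601.2/0.2 = 3006. Consumer surplus = ½ × (3006 - 226) × 556 = 772840.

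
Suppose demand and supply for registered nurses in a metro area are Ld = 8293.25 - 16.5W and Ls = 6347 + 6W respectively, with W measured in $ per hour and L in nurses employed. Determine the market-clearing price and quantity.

W* = 86.5, L* = 6866

Equating demand and supply, 8293.25 - 16.5W = 6347 + 6W gives 22.5W = 1946.25, so W* = 86.5.
Substitute back: L* = 8293.25 - 16.5(86.5) = 6866.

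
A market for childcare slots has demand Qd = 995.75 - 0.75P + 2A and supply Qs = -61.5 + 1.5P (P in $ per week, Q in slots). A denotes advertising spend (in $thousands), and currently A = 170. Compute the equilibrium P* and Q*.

With A = 170, demand is Qd = 1335.75 - 0.75P.
Set Qd = Qs: 1335.75 - 0.75P = -61.5 + 1.5P, so 1397.25 = 2.25P and P* = 621.
Plugging P* into demand: Q* = 1335.75 - 0.75(621) = 870.

P* = 621, Q* = 870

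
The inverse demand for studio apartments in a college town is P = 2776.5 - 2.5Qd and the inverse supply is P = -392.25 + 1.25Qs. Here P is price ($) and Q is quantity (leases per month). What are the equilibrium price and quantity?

P* = 664, Q* = 845

Inverting to quantity form: Qd = 1110.6 - 0.4P and Qs = 313.8 + 0.8P.
At equilibrium Qd = Qs, so 1110.6 - 0.4P = 313.8 + 0.8P; collecting terms, 796.8 = 1.2P and P* = 664.
Substitute back: Q* = 1110.6 - 0.4(664) = 845.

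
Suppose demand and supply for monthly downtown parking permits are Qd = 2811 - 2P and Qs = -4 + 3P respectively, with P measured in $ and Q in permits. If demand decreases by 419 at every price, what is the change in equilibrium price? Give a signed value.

Set Qd = Qs: 2811 - 2P = -4 + 3P, so 2815 = 5P and P* = 563.
Then Q* = 2811 - 2(563) = 1685.
After the shift, demand is Qd = 2392 - 2P.
New equilibrium: 2396 = 5P, so P = 479.2 and Q = 1433.6.
ΔP = 479.2 - 563 = -83.8.

ΔP = -83.8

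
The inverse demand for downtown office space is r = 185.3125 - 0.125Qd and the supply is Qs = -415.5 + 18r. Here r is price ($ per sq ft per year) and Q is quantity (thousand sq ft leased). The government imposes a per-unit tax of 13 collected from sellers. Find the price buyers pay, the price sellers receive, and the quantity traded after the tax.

Solving each curve for Q: Qd = 1482.5 - 8r.
The tax drives a wedge r_b - r_s = 13. Substituting r_s = r_b - 13 into supply: Qs = -649.5 + 18r_b.
Equate demand and the shifted supply: 1482.5 - 8r_b = -649.5 + 18r_b, giving 26r_b = 2132, so r_b = 82.
Then r_s = 82 - 13 = 69 and Q = 1482.5 - 8(82) = 826.5.

r_b = 82, r_s = 69, Q = 826.5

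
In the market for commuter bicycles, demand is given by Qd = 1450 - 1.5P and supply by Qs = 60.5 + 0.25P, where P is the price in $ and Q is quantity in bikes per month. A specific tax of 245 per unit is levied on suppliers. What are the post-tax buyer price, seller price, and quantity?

Suppliers keep P_s = P_b - 245 per unit, so supply in terms of the buyer price is Qs = -0.75 + 0.25P_b.
Equate demand and the shifted supply: 1450 - 1.5P_b = -0.75 + 0.25P_b, giving 1.75P_b = 1450.75, so P_b = 829.
So P_s = 584 and the quantity traded is Q = 1450 - 1.5(829) = 206.5.

P_b = 829, P_s = 584, Q = 206.5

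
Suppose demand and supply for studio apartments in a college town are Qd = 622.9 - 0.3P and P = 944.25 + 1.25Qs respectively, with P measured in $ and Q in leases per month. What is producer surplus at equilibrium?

Producer surplus = 38130.625

Solving each curve for Q: Qs = -755.4 + 0.8P.
The market clears where 622.9 - 0.3P = -755.4 + 0.8P. Rearranging, 1.1P = 1378.3, hence P* = 1253.
Plugging P* into demand: Q* = 622.9 - 0.3(1253) = 247.
Supply choke price (Qs = 0): P = 944.25. Producer surplus = ½ × (1253 - 944.25) × 247 = 38130.625.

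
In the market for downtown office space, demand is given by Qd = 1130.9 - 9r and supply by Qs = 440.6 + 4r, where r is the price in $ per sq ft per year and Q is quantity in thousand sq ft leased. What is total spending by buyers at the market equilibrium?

Total spending by buyers = 34674.3

Set Qd = Qs: 1130.9 - 9r = 440.6 + 4r, so 690.3 = 13r and r* = 53.1.
Then Q* = 1130.9 - 9(53.1) = 653.
Total spending by buyers = r* × Q* = 53.1 × 653 = 34674.3.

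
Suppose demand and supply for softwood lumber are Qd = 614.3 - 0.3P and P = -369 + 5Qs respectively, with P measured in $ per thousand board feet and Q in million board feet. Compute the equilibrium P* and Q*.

Rewriting in direct form: Qs = 73.8 + 0.2P.
Set Qd = Qs: 614.3 - 0.3P = 73.8 + 0.2P, so 540.5 = 0.5P and P* = 1081.
Then Q* = 614.3 - 0.3(1081) = 290.

P* = 1081, Q* = 290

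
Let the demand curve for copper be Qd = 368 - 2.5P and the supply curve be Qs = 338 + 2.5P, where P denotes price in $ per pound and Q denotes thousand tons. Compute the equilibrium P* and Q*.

P* = 6, Q* = 353

Set Qd = Qs: 368 - 2.5P = 338 + 2.5P, so 30 = 5P and P* = 6.
Plugging P* into demand: Q* = 368 - 2.5(6) = 353.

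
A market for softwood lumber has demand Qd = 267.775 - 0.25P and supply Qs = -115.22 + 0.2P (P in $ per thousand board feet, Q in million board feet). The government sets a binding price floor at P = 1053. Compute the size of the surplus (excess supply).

With P fixed at 1053, quantity demanded is 4.525 and quantity supplied is 95.38.
Surplus = Qs - Qd = 95.38 - 4.525 = 90.855.

Surplus = 90.855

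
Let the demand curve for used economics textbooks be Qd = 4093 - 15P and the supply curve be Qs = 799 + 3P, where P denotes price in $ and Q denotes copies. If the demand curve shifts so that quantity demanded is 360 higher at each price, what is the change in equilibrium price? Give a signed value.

Set Qd = Qs: 4093 - 15P = 799 + 3P, so 3294 = 18P and P* = 183.
From the demand curve, Q* = 4093 - 15(183) = 1348.
After the shift, demand is Qd = 4453 - 15P.
The new intersection has 3654 = 18P, i.e. P = 203, Q = 1408.
ΔP = 203 - 183 = 20.

ΔP = 20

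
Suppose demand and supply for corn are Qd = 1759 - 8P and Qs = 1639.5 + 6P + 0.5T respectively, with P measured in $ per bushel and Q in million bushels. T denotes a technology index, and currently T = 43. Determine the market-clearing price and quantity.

P* = 7, Q* = 1703

With T = 43, supply is Qs = 1661 + 6P.
The market clears where 1759 - 8P = 1661 + 6P. Rearranging, 14P = 98, hence P* = 7.
Plugging P* into demand: Q* = 1759 - 8(7) = 1703.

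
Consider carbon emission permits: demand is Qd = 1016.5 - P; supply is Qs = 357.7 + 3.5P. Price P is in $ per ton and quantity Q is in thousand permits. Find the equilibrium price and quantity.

P* = 146.4, Q* = 870.1

At equilibrium Qd = Qs, so 1016.5 - P = 357.7 + 3.5P; collecting terms, 658.8 = 4.5P and P* = 146.4.
Substitute back: Q* = 1016.5 - 146.4 = 870.1.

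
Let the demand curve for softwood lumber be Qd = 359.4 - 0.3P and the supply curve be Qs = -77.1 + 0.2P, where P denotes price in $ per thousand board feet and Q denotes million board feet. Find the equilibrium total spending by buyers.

The market clears where 359.4 - 0.3P = -77.1 + 0.2P. Rearranging, 0.5P = 436.5, hence P* = 873.
Plugging P* into demand: Q* = 359.4 - 0.3(873) = 97.5.
Total spending by buyers = P* × Q* = 873 × 97.5 = 85117.5.

Total spending by buyers = 85117.5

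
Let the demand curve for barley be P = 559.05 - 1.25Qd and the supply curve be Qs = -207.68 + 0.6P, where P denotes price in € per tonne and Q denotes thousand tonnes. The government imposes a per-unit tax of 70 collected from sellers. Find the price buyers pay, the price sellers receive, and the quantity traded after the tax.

P_b = 497.8, P_s = 427.8, Q = 49

Solving each curve for Q: Qd = 447.24 - 0.8P.
Sellers keep P_s = P_b - 70 per unit, so supply in terms of the buyer price is Qs = -249.68 + 0.6P_b.
Market clearing requires 447.24 - 0.8P_b = -249.68 + 0.6P_b; hence 696.92 = 1.4P_b and P_b = 497.8.
Then P_s = 497.8 - 70 = 427.8 and Q = 447.24 - 0.8(497.8) = 49.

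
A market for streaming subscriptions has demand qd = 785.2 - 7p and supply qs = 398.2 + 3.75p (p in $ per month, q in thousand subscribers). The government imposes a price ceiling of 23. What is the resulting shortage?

Shortage = 139.75

With p fixed at 23, quantity demanded is 624.2 and quantity supplied is 484.45.
Shortage = qd - qs = 624.2 - 484.45 = 139.75.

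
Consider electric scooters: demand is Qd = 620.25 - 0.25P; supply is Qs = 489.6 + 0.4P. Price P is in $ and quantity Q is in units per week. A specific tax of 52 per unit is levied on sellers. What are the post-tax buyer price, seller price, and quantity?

With a tax of 52 on sellers, they supply based on the net price P_s = P_b - 52, so Qs = 468.8 + 0.4P_b.
Set Qd = Qs: 620.25 - 0.25P_b = 468.8 + 0.4P_b, so 151.45 = 0.65P_b and P_b = 233.
Then P_s = 233 - 52 = 181 and Q = 620.25 - 0.25(233) = 562.

P_b = 233, P_s = 181, Q = 562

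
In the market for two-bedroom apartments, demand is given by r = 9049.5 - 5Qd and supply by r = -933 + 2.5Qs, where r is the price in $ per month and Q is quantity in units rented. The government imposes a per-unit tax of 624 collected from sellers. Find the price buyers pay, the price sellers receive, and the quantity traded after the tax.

r_b = 2810.5, r_s = 2186.5, Q = 1247.8

In direct form, Qd = 1809.9 - 0.2r and Qs = 373.2 + 0.4r.
With a tax of 624 on sellers, they supply based on the net price r_s = r_b - 624, so Qs = 123.6 + 0.4r_b.
Market clearing requires 1809.9 - 0.2r_b = 123.6 + 0.4r_b; hence 1686.3 = 0.6r_b and r_b = 2810.5.
Then r_s = 2810.5 - 624 = 2186.5 and Q = 1809.9 - 0.2(2810.5) = 1247.8.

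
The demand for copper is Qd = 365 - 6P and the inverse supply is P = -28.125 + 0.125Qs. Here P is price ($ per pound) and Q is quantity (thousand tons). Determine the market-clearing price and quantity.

Rewriting in direct form: Qs = 225 + 8P.
Set Qd = Qs: 365 - 6P = 225 + 8P, so 140 = 14P and P* = 10.
Then Q* = 365 - 6(10) = 305.

P* = 10, Q* = 305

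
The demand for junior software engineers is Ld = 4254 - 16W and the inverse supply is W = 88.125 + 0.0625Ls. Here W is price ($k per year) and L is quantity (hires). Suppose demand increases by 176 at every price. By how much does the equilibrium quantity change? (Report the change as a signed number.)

ΔL = 88

Solving each curve for L: Ls = -1410 + 16W.
At equilibrium Ld = Ls, so 4254 - 16W = -1410 + 16W; collecting terms, 5664 = 32W and W* = 177.
Then L* = 4254 - 16(177) = 1422.
After the shift, demand is Ld = 4430 - 16W.
The new intersection has 5840 = 32W, i.e. W = 182.5, L = 1510.
ΔL = 1510 - 1422 = 88.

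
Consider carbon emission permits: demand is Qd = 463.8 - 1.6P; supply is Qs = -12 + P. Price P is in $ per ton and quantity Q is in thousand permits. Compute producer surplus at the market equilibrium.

Producer surplus = 14620.5

Set Qd = Qs: 463.8 - 1.6P = -12 + P, so 475.8 = 2.6P and P* = 183.
Substitute back: Q* = 463.8 - 1.6(183) = 171.
Supply choke price (Qs = 0): P = 12. Producer surplus = ½ × (183 - 12) × 171 = 14620.5.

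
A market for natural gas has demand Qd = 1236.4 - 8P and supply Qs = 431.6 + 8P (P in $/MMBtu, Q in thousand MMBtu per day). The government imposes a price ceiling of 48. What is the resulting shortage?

Shortage = 36.8

With P fixed at 48, quantity demanded is 852.4 and quantity supplied is 815.6.
Shortage = Qd - Qs = 852.4 - 815.6 = 36.8.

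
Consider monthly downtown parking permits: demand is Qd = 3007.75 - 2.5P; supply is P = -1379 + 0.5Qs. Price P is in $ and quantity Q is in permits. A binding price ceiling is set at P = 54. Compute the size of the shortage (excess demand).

In direct form, Qs = 2758 + 2P.
Evaluating both curves at the ceiling price 54 gives Qd = 2872.75, Qs = 2866.
Shortage = Qd - Qs = 2872.75 - 2866 = 6.75.

Shortage = 6.75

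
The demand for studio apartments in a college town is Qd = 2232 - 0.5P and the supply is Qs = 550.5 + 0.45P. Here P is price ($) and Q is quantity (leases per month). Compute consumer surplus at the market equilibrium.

At equilibrium Qd = Qs, so 2232 - 0.5P = 550.5 + 0.45P; collecting terms, 1681.5 = 0.95P and P* = 1770.
Plugging P* into demand: Q* = 2232 - 0.5(1770) = 1347.
Demand choke price (Qd = 0): P = 2232/0.5 = 4464. Consumer surplus = ½ × (4464 - 1770) × 1347 = 1814409.

Consumer surplus = 1814409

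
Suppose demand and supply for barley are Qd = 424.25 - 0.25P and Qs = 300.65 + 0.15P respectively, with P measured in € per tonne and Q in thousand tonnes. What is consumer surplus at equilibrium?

At equilibrium Qd = Qs, so 424.25 - 0.25P = 300.65 + 0.15P; collecting terms, 123.6 = 0.4P and P* = 309.
Substitute back: Q* = 424.25 - 0.25(309) = 347.
Demand choke price (Qd = 0): P = 424.25/0.25 = 1697. Consumer surplus = ½ × (1697 - 309) × 347 = 240818.

Consumer surplus = 240818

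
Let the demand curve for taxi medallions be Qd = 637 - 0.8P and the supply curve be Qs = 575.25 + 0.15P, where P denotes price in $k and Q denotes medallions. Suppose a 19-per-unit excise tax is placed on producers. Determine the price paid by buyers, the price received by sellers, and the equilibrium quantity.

With a tax of 19 on producers, they supply based on the net price P_s = P_b - 19, so Qs = 572.4 + 0.15P_b.
Market clearing requires 637 - 0.8P_b = 572.4 + 0.15P_b; hence 64.6 = 0.95P_b and P_b = 68.
So P_s = 49 and the quantity traded is Q = 637 - 0.8(68) = 582.6.

P_b = 68, P_s = 49, Q = 582.6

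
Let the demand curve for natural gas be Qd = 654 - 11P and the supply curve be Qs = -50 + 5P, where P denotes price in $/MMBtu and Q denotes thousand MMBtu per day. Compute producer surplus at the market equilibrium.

The market clears where 654 - 11P = -50 + 5P. Rearranging, 16P = 704, hence P* = 44.
From the demand curve, Q* = 654 - 11(44) = 170.
Supply choke price (Qs = 0): P = 10. Producer surplus = ½ × (44 - 10) × 170 = 2890.

Producer surplus = 2890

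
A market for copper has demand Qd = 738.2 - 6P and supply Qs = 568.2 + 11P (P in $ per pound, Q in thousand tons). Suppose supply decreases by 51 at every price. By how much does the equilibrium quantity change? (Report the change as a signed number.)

The market clears where 738.2 - 6P = 568.2 + 11P. Rearranging, 17P = 170, hence P* = 10.
Plugging P* into demand: Q* = 738.2 - 6(10) = 678.2.
After the shift, supply is Qs = 517.2 + 11P.
Re-solving, 17P = 221 gives P = 13 and Q = 660.2.
ΔQ = 660.2 - 678.2 = -18.

ΔQ = -18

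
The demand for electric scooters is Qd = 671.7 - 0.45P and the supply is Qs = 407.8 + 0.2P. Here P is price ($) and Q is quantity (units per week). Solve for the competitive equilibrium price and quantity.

The market clears where 671.7 - 0.45P = 407.8 + 0.2P. Rearranging, 0.65P = 263.9, hence P* = 406.
From the demand curve, Q* = 671.7 - 0.45(406) = 489.

P* = 406, Q* = 489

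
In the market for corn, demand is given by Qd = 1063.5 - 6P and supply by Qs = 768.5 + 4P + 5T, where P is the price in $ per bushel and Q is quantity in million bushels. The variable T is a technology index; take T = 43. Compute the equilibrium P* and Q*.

P* = 8, Q* = 1015.5

With T = 43, supply is Qs = 983.5 + 4P.
The market clears where 1063.5 - 6P = 983.5 + 4P. Rearranging, 10P = 80, hence P* = 8.
From the demand curve, Q* = 1063.5 - 6(8) = 1015.5.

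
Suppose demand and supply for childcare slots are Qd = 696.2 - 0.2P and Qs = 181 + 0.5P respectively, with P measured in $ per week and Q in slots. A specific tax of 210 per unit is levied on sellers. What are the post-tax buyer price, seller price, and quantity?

With a tax of 210 on sellers, they supply based on the net price P_s = P_b - 210, so Qs = 76 + 0.5P_b.
Set Qd = Qs: 696.2 - 0.2P_b = 76 + 0.5P_b, so 620.2 = 0.7P_b and P_b = 886.
Then P_s = 886 - 210 = 676 and Q = 696.2 - 0.2(886) = 519.

P_b = 886, P_s = 676, Q = 519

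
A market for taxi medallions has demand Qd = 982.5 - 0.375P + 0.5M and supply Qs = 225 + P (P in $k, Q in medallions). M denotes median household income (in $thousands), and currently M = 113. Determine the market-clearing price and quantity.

With M = 113, demand is Qd = 1039 - 0.375P.
The market clears where 1039 - 0.375P = 225 + P. Rearranging, 1.375P = 814, hence P* = 592.
Substitute back: Q* = 1039 - 0.375(592) = 817.

P* = 592, Q* = 817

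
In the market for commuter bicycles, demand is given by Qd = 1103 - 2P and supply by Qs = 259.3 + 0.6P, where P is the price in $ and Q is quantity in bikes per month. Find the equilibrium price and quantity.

At equilibrium Qd = Qs, so 1103 - 2P = 259.3 + 0.6P; collecting terms, 843.7 = 2.6P and P* = 324.5.
Substitute back: Q* = 1103 - 2(324.5) = 454.

P* = 324.5, Q* = 454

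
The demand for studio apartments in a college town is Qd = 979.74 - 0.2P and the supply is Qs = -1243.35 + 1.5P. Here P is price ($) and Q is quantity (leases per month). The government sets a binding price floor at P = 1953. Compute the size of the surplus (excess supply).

With P fixed at 1953, quantity demanded is 589.14 and quantity supplied is 1686.15.
Surplus = Qs - Qd = 1686.15 - 589.14 = 1097.01.

Surplus = 1097.01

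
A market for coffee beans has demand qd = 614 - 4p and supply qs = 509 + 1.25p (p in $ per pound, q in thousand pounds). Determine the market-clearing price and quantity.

p* = 20, q* = 534

Equating demand and supply, 614 - 4p = 509 + 1.25p gives 5.25p = 105, so p* = 20.
From the demand curve, q* = 614 - 4(20) = 534.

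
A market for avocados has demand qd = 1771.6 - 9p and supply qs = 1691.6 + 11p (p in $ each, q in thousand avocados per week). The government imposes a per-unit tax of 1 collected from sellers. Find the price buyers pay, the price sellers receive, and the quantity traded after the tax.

p_b = 4.55, p_s = 3.55, q = 1730.65

Sellers keep p_s = p_b - 1 per unit, so supply in terms of the buyer price is qs = 1680.6 + 11p_b.
Set qd = qs: 1771.6 - 9p_b = 1680.6 + 11p_b, so 91 = 20p_b and p_b = 4.55.
Then p_s = 4.55 - 1 = 3.55 and q = 1771.6 - 9(4.55) = 1730.65.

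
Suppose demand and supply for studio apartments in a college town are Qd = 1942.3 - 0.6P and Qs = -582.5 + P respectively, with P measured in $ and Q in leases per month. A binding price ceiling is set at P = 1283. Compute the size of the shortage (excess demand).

Shortage = 472

With P fixed at 1283, quantity demanded is 1172.5 and quantity supplied is 700.5.
Shortage = Qd - Qs = 1172.5 - 700.5 = 472.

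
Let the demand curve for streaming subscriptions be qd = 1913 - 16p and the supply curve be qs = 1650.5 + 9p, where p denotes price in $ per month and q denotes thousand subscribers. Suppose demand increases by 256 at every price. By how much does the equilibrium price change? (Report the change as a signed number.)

The market clears where 1913 - 16p = 1650.5 + 9p. Rearranging, 25p = 262.5, hence p* = 10.5.
Then q* = 1913 - 16(10.5) = 1745.
After the shift, demand is qd = 2169 - 16p.
Re-solving, 25p = 518.5 gives p = 20.74 and q = 1837.16.
Δp = 20.74 - 10.5 = 10.24.

Δp = 10.24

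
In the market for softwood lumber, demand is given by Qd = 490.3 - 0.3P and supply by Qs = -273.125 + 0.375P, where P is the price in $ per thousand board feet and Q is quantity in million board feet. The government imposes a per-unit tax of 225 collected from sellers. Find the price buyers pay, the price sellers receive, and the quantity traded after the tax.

P_b = 1256, P_s = 1031, Q = 113.5

Sellers keep P_s = P_b - 225 per unit, so supply in terms of the buyer price is Qs = -357.5 + 0.375P_b.
Equate demand and the shifted supply: 490.3 - 0.3P_b = -357.5 + 0.375P_b, giving 0.675P_b = 847.8, so P_b = 1256.
So P_s = 1031 and the quantity traded is Q = 490.3 - 0.3(1256) = 113.5.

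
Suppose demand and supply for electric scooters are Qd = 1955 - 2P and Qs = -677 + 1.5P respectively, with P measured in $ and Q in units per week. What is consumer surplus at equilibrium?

Set Qd = Qs: 1955 - 2P = -677 + 1.5P, so 2632 = 3.5P and P* = 752.
From the demand curve, Q* = 1955 - 2(752) = 451.
Demand choke price (Qd = 0): P = 1955/2 = 977.5. Consumer surplus = ½ × (977.5 - 752) × 451 = 50850.25.

Consumer surplus = 50850.25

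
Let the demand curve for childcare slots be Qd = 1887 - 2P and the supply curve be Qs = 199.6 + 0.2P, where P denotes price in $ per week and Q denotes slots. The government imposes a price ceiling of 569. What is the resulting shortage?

Evaluating both curves at the ceiling price 569 gives Qd = 749, Qs = 313.4.
Shortage = Qd - Qs = 749 - 313.4 = 435.6.

Shortage = 435.6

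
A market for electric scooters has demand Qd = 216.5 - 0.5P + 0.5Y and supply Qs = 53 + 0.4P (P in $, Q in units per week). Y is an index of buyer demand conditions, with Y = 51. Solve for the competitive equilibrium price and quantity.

With Y = 51, demand is Qd = 242 - 0.5P.
At equilibrium Qd = Qs, so 242 - 0.5P = 53 + 0.4P; collecting terms, 189 = 0.9P and P* = 210.
Substitute back: Q* = 242 - 0.5(210) = 137.

P* = 210, Q* = 137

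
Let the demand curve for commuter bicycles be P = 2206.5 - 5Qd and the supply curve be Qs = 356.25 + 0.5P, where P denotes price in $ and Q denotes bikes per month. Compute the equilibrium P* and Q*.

P* = 121.5, Q* = 417

Inverting to quantity form: Qd = 441.3 - 0.2P.
Set Qd = Qs: 441.3 - 0.2P = 356.25 + 0.5P, so 85.05 = 0.7P and P* = 121.5.
Then Q* = 441.3 - 0.2(121.5) = 417.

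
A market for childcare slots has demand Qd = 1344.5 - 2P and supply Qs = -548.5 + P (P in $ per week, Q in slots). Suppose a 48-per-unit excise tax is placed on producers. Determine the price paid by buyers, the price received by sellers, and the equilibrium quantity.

With a tax of 48 on producers, they supply based on the net price P_s = P_b - 48, so Qs = -596.5 + P_b.
Set Qd = Qs: 1344.5 - 2P_b = -596.5 + P_b, so 1941 = 3P_b and P_b = 647.
Then P_s = 647 - 48 = 599 and Q = 1344.5 - 2(647) = 50.5.

P_b = 647, P_s = 599, Q = 50.5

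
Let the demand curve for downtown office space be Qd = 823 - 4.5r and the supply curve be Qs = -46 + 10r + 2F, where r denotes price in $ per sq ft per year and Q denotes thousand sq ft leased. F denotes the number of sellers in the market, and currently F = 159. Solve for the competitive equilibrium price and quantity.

With F = 159, supply is Qs = 272 + 10r.
Set Qd = Qs: 823 - 4.5r = 272 + 10r, so 551 = 14.5r and r* = 38.
From the demand curve, Q* = 823 - 4.5(38) = 652.

r* = 38, Q* = 652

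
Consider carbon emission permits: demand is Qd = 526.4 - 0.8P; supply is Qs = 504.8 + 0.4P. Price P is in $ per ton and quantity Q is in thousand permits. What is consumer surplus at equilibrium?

Equating demand and supply, 526.4 - 0.8P = 504.8 + 0.4P gives 1.2P = 21.6, so P* = 18.
Then Q* = 526.4 - 0.8(18) = 512.
Demand choke price (Qd = 0): P = 526.4/0.8 = 658. Consumer surplus = ½ × (658 - 18) × 512 = 163840.

Consumer surplus = 163840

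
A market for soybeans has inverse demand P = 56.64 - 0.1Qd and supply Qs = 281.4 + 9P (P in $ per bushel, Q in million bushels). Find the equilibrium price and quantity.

P* = 15, Q* = 416.4

Inverting to quantity form: Qd = 566.4 - 10P.
Set Qd = Qs: 566.4 - 10P = 281.4 + 9P, so 285 = 19P and P* = 15.
Plugging P* into demand: Q* = 566.4 - 10(15) = 416.4.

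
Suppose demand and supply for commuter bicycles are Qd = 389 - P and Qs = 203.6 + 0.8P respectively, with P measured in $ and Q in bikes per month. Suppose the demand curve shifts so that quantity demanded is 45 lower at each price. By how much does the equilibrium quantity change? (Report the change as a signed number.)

ΔQ = -20

Equating demand and supply, 389 - P = 203.6 + 0.8P gives 1.8P = 185.4, so P* = 103.
Then Q* = 389 - 103 = 286.
After the shift, demand is Qd = 344 - P.
The new intersection has 140.4 = 1.8P, i.e. P = 78, Q = 266.
ΔQ = 266 - 286 = -20.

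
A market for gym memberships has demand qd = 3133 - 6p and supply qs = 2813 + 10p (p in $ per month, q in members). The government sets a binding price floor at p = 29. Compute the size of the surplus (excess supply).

With p fixed at 29, quantity demanded is 2959 and quantity supplied is 3103.
Surplus = qs - qd = 3103 - 2959 = 144.

Surplus = 144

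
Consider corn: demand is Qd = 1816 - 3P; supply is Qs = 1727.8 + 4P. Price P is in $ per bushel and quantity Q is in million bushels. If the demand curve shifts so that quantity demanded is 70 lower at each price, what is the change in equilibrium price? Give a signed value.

Set Qd = Qs: 1816 - 3P = 1727.8 + 4P, so 88.2 = 7P and P* = 12.6.
Plugging P* into demand: Q* = 1816 - 3(12.6) = 1778.2.
After the shift, demand is Qd = 1746 - 3P.
New equilibrium: 18.2 = 7P, so P = 2.6 and Q = 1738.2.
ΔP = 2.6 - 12.6 = -10.

ΔP = -10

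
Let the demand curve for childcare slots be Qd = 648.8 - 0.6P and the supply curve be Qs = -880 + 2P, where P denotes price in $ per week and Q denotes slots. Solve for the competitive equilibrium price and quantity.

P* = 588, Q* = 296

At equilibrium Qd = Qs, so 648.8 - 0.6P = -880 + 2P; collecting terms, 1528.8 = 2.6P and P* = 588.
From the demand curve, Q* = 648.8 - 0.6(588) = 296.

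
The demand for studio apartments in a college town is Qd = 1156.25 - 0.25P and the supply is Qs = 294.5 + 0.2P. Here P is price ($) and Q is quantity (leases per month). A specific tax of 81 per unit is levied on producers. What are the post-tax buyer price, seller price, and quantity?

P_b = 1951, P_s = 1870, Q = 668.5

The tax drives a wedge P_b - P_s = 81. Substituting P_s = P_b - 81 into supply: Qs = 278.3 + 0.2P_b.
Equate demand and the shifted supply: 1156.25 - 0.25P_b = 278.3 + 0.2P_b, giving 0.45P_b = 877.95, so P_b = 1951.
Then P_s = 1951 - 81 = 1870 and Q = 1156.25 - 0.25(1951) = 668.5.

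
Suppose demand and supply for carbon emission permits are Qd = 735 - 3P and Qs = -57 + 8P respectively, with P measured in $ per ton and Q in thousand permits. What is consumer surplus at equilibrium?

Set Qd = Qs: 735 - 3P = -57 + 8P, so 792 = 11P and P* = 72.
Plugging P* into demand: Q* = 735 - 3(72) = 519.
Demand choke price (Qd = 0): P = 735/3 = 245. Consumer surplus = ½ × (245 - 72) × 519 = 44893.5.

Consumer surplus = 44893.5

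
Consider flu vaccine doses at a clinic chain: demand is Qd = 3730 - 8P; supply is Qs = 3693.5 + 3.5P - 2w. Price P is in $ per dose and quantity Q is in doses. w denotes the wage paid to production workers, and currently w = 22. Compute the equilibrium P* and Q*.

P* = 7, Q* = 3674

With w = 22, supply is Qs = 3649.5 + 3.5P.
Equating demand and supply, 3730 - 8P = 3649.5 + 3.5P gives 11.5P = 80.5, so P* = 7.
From the demand curve, Q* = 3730 - 8(7) = 3674.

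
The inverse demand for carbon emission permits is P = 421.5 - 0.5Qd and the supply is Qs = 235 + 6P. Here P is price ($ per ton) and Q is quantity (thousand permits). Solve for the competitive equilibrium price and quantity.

Inverting to quantity form: Qd = 843 - 2P.
The market clears where 843 - 2P = 235 + 6P. Rearranging, 8P = 608, hence P* = 76.
From the demand curve, Q* = 843 - 2(76) = 691.

P* = 76, Q* = 691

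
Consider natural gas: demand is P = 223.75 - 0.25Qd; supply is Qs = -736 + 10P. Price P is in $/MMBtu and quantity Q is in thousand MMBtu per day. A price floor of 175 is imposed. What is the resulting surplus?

Solving each curve for Q: Qd = 895 - 4P.
Evaluating both curves at the floor price 175 gives Qd = 195, Qs = 1014.
Surplus = Qs - Qd = 1014 - 195 = 819.

Surplus = 819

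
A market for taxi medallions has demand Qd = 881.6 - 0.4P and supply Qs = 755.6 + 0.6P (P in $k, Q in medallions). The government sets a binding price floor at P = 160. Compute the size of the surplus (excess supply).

Surplus = 34

At P = 160: Qd = 817.6 and Qs = 851.6.
Surplus = Qs - Qd = 851.6 - 817.6 = 34.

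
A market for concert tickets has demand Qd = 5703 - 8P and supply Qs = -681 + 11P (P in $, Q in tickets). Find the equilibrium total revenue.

Equating demand and supply, 5703 - 8P = -681 + 11P gives 19P = 6384, so P* = 336.
From the demand curve, Q* = 5703 - 8(336) = 3015.
Total revenue = P* × Q* = 336 × 3015 = 1013040.

Total revenue = 1013040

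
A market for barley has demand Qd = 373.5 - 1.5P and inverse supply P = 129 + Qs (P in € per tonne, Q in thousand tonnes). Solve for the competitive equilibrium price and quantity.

P* = 201, Q* = 72

Solving each curve for Q: Qs = -129 + P.
Set Qd = Qs: 373.5 - 1.5P = -129 + P, so 502.5 = 2.5P and P* = 201.
Plugging P* into demand: Q* = 373.5 - 1.5(201) = 72.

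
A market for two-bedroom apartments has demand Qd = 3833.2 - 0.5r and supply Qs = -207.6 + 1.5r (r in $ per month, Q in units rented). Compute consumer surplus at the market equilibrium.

Consumer surplus = 7969329

The market clears where 3833.2 - 0.5r = -207.6 + 1.5r. Rearranging, 2r = 4040.8, hence r* = 2020.4.
Then Q* = 3833.2 - 0.5(2020.4) = 2823.
Demand choke price (Qd = 0): r = 3833.2/0.5 = 7666.4. Consumer surplus = ½ × (7666.4 - 2020.4) × 2823 = 7969329.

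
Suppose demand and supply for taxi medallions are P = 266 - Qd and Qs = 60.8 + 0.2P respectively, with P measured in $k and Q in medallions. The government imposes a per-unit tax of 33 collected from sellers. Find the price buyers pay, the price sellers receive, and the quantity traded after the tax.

P_b = 176.5, P_s = 143.5, Q = 89.5

In direct form, Qd = 266 - P.
The tax drives a wedge P_b - P_s = 33. Substituting P_s = P_b - 33 into supply: Qs = 54.2 + 0.2P_b.
Market clearing requires 266 - P_b = 54.2 + 0.2P_b; hence 211.8 = 1.2P_b and P_b = 176.5.
So P_s = 143.5 and the quantity traded is Q = 266 - 176.5 = 89.5.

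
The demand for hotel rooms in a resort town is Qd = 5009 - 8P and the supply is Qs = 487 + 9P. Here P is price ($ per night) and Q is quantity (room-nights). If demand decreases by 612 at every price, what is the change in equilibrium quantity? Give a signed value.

Set Qd = Qs: 5009 - 8P = 487 + 9P, so 4522 = 17P and P* = 266.
Plugging P* into demand: Q* = 5009 - 8(266) = 2881.
After the shift, demand is Qd = 4397 - 8P.
New equilibrium: 3910 = 17P, so P = 230 and Q = 2557.
ΔQ = 2557 - 2881 = -324.

ΔQ = -324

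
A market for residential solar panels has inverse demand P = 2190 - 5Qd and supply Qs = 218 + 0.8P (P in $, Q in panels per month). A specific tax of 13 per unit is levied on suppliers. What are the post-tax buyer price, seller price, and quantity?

P_b = 230.4, P_s = 217.4, Q = 391.92

In direct form, Qd = 438 - 0.2P.
Suppliers keep P_s = P_b - 13 per unit, so supply in terms of the buyer price is Qs = 207.6 + 0.8P_b.
Set Qd = Qs: 438 - 0.2P_b = 207.6 + 0.8P_b, so 230.4 = P_b and P_b = 230.4.
Then P_s = 230.4 - 13 = 217.4 and Q = 438 - 0.2(230.4) = 391.92.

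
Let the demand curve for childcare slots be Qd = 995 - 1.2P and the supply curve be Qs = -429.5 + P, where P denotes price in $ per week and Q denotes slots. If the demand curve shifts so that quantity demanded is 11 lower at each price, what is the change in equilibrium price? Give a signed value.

ΔP = -5

At equilibrium Qd = Qs, so 995 - 1.2P = -429.5 + P; collecting terms, 1424.5 = 2.2P and P* = 647.5.
Substitute back: Q* = 995 - 1.2(647.5) = 218.
After the shift, demand is Qd = 984 - 1.2P.
The new intersection has 1413.5 = 2.2P, i.e. P = 642.5, Q = 213.
ΔP = 642.5 - 647.5 = -5.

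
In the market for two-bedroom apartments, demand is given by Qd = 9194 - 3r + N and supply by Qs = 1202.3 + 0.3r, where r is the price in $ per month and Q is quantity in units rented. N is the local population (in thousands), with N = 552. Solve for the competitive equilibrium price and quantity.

With N = 552, demand is Qd = 9746 - 3r.
At equilibrium Qd = Qs, so 9746 - 3r = 1202.3 + 0.3r; collecting terms, 8543.7 = 3.3r and r* = 2589.
Then Q* = 9746 - 3(2589) = 1979.

r* = 2589, Q* = 1979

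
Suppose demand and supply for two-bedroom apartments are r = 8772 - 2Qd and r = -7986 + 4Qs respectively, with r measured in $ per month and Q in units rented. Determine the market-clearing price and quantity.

In direct form, Qd = 4386 - 0.5r and Qs = 1996.5 + 0.25r.
Set Qd = Qs: 4386 - 0.5r = 1996.5 + 0.25r, so 2389.5 = 0.75r and r* = 3186.
Plugging r* into demand: Q* = 4386 - 0.5(3186) = 2793.

r* = 3186, Q* = 2793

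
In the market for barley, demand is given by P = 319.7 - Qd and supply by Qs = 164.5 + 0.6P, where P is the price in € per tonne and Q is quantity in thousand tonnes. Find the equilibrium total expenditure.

Total expenditure = 21601.9

Rewriting in direct form: Qd = 319.7 - P.
The market clears where 319.7 - P = 164.5 + 0.6P. Rearranging, 1.6P = 155.2, hence P* = 97.
Plugging P* into demand: Q* = 319.7 - 97 = 222.7.
Total expenditure = P* × Q* = 97 × 222.7 = 21601.9.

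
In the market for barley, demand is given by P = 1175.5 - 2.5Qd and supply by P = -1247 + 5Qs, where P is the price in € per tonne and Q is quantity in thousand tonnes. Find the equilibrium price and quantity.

P* = 368, Q* = 323

Inverting to quantity form: Qd = 470.2 - 0.4P and Qs = 249.4 + 0.2P.
Equating demand and supply, 470.2 - 0.4P = 249.4 + 0.2P gives 0.6P = 220.8, so P* = 368.
From the demand curve, Q* = 470.2 - 0.4(368) = 323.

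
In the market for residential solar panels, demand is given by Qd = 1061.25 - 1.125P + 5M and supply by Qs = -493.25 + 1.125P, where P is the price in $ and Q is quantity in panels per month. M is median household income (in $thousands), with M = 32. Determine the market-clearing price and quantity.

P* = 762, Q* = 364

With M = 32, demand is Qd = 1221.25 - 1.125P.
At equilibrium Qd = Qs, so 1221.25 - 1.125P = -493.25 + 1.125P; collecting terms, 1714.5 = 2.25P and P* = 762.
Plugging P* into demand: Q* = 1221.25 - 1.125(762) = 364.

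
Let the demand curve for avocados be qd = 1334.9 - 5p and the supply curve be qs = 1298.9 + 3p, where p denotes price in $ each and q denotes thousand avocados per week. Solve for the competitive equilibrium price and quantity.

p* = 4.5, q* = 1312.4

Set qd = qs: 1334.9 - 5p = 1298.9 + 3p, so 36 = 8p and p* = 4.5.
Plugging p* into demand: q* = 1334.9 - 5(4.5) = 1312.4.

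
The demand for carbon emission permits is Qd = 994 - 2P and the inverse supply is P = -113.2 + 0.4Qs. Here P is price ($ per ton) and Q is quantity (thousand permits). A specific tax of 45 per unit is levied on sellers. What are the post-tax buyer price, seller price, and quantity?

Rewriting in direct form: Qs = 283 + 2.5P.
Sellers keep P_s = P_b - 45 per unit, so supply in terms of the buyer price is Qs = 170.5 + 2.5P_b.
Equate demand and the shifted supply: 994 - 2P_b = 170.5 + 2.5P_b, giving 4.5P_b = 823.5, so P_b = 183.
Then P_s = 183 - 45 = 138 and Q = 994 - 2(183) = 628.

P_b = 183, P_s = 138, Q = 628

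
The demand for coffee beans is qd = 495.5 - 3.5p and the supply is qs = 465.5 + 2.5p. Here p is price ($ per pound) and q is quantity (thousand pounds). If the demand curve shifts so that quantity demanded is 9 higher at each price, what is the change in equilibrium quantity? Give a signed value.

The market clears where 495.5 - 3.5p = 465.5 + 2.5p. Rearranging, 6p = 30, hence p* = 5.
Plugging p* into demand: q* = 495.5 - 3.5(5) = 478.
After the shift, demand is qd = 504.5 - 3.5p.
New equilibrium: 39 = 6p, so p = 6.5 and q = 481.75.
Δq = 481.75 - 478 = 3.75.

Δq = 3.75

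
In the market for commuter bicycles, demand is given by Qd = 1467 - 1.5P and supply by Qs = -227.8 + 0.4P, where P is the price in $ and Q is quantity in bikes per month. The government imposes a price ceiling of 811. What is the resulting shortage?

At P = 811: Qd = 250.5 and Qs = 96.6.
Shortage = Qd - Qs = 250.5 - 96.6 = 153.9.

Shortage = 153.9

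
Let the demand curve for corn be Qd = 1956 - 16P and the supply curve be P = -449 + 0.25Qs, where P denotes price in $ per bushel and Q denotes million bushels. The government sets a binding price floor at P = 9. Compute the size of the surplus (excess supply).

Surplus = 20

Solving each curve for Q: Qs = 1796 + 4P.
Evaluating both curves at the floor price 9 gives Qd = 1812, Qs = 1832.
Surplus = Qs - Qd = 1832 - 1812 = 20.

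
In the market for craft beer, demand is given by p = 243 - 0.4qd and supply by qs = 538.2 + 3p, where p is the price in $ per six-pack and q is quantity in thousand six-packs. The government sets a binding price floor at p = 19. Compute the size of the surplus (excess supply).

Solving each curve for q: qd = 607.5 - 2.5p.
Evaluating both curves at the floor price 19 gives qd = 560, qs = 595.2.
Surplus = qs - qd = 595.2 - 560 = 35.2.

Surplus = 35.2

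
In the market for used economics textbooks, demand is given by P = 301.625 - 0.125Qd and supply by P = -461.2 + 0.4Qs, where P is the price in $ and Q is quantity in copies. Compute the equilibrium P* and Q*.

In direct form, Qd = 2413 - 8P and Qs = 1153 + 2.5P.
The market clears where 2413 - 8P = 1153 + 2.5P. Rearranging, 10.5P = 1260, hence P* = 120.
From the demand curve, Q* = 2413 - 8(120) = 1453.

P* = 120, Q* = 1453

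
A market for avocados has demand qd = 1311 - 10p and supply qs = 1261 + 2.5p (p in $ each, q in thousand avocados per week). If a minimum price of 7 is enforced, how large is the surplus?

At p = 7: qd = 1241 and qs = 1278.5.
Surplus = qs - qd = 1278.5 - 1241 = 37.5.

Surplus = 37.5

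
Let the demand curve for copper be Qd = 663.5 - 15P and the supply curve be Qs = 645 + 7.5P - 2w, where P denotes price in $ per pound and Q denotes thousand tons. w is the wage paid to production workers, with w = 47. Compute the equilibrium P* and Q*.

With w = 47, supply is Qs = 551 + 7.5P.
At equilibrium Qd = Qs, so 663.5 - 15P = 551 + 7.5P; collecting terms, 112.5 = 22.5P and P* = 5.
Plugging P* into demand: Q* = 663.5 - 15(5) = 588.5.

P* = 5, Q* = 588.5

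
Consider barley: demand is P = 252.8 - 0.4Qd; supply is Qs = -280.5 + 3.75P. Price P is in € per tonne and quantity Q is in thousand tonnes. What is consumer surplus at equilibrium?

Rewriting in direct form: Qd = 632 - 2.5P.
The market clears where 632 - 2.5P = -280.5 + 3.75P. Rearranging, 6.25P = 912.5, hence P* = 146.
Substitute back: Q* = 632 - 2.5(146) = 267.
Demand choke price (Qd = 0): P = 632/2.5 = 252.8. Consumer surplus = ½ × (252.8 - 146) × 267 = 14257.8.

Consumer surplus = 14257.8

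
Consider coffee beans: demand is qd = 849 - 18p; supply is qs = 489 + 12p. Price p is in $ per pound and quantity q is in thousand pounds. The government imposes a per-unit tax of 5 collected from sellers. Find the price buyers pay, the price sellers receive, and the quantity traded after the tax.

p_b = 14, p_s = 9, q = 597

The tax drives a wedge p_b - p_s = 5. Substituting p_s = p_b - 5 into supply: qs = 429 + 12p_b.
Set qd = qs: 849 - 18p_b = 429 + 12p_b, so 420 = 30p_b and p_b = 14.
So p_s = 9 and the quantity traded is q = 849 - 18(14) = 597.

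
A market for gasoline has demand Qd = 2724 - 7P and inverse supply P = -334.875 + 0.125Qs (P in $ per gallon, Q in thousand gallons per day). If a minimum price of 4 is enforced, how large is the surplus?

Surplus = 15

Solving each curve for Q: Qs = 2679 + 8P.
Evaluating both curves at the floor price 4 gives Qd = 2696, Qs = 2711.
Surplus = Qs - Qd = 2711 - 2696 = 15.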